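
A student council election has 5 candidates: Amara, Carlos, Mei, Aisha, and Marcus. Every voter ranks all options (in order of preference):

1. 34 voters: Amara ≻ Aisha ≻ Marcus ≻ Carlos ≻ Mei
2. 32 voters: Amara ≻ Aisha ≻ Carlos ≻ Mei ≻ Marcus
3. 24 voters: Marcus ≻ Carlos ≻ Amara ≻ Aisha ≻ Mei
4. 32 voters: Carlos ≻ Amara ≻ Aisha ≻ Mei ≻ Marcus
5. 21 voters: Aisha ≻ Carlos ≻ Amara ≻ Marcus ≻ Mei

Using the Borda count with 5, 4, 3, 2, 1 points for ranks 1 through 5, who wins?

Amara: 34·5 + 32·5 + 24·3 + 32·4 + 21·3 = 593
Carlos: 34·2 + 32·3 + 24·4 + 32·5 + 21·4 = 504
Mei: 34·1 + 32·2 + 24·1 + 32·2 + 21·1 = 207
Aisha: 34·4 + 32·4 + 24·2 + 32·3 + 21·5 = 513
Marcus: 34·3 + 32·1 + 24·5 + 32·1 + 21·2 = 328
Amara has the highest Borda score (593).

Amara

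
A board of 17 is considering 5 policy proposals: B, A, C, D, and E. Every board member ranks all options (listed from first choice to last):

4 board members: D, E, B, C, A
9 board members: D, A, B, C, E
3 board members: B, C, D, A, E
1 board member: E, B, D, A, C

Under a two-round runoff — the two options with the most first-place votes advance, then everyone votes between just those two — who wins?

D

Round 1 first-place votes: B 3, A 0, C 0, D 13, E 1.
D and B advance.
Runoff: D is preferred to B by 13 voters; B by 4.
D wins the runoff.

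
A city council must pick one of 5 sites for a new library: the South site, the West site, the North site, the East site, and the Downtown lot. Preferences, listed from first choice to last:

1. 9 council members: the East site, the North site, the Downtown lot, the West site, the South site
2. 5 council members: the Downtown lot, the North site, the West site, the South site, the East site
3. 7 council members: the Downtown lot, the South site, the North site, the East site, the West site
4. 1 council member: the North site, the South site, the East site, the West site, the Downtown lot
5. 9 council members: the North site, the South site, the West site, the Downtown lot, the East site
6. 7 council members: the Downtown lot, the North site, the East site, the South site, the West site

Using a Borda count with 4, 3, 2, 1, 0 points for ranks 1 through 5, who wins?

the South site: 9·0 + 5·1 + 7·3 + 1·3 + 9·3 + 7·1 = 63
the West site: 9·1 + 5·2 + 7·0 + 1·1 + 9·2 + 7·0 = 38
the North site: 9·3 + 5·3 + 7·2 + 1·4 + 9·4 + 7·3 = 117
the East site: 9·4 + 5·0 + 7·1 + 1·2 + 9·0 + 7·2 = 59
the Downtown lot: 9·2 + 5·4 + 7·4 + 1·0 + 9·1 + 7·4 = 103
the North site has the highest Borda score (117).

the North site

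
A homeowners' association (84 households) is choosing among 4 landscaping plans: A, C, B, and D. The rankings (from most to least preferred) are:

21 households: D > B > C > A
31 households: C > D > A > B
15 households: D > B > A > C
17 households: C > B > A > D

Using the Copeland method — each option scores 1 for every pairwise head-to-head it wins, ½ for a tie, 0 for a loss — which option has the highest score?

C

A: loses to C, B, and D → score 0.
C: beats A, B, and D → score 3.
B: beats A; loses to C and D → score 1.
D: beats A and B; loses to C → score 2.
C has the best pairwise record.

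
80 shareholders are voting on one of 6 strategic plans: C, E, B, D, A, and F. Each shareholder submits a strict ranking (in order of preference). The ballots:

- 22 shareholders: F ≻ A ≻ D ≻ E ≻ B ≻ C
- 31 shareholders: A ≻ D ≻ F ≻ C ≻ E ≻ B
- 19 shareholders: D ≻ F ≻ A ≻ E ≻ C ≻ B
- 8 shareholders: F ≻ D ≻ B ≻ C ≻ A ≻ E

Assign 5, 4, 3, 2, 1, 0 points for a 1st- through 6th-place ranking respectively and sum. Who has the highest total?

C: 22·0 + 31·2 + 19·1 + 8·2 = 97
E: 22·2 + 31·1 + 19·2 + 8·0 = 113
B: 22·1 + 31·0 + 19·0 + 8·3 = 46
D: 22·3 + 31·4 + 19·5 + 8·4 = 317
A: 22·4 + 31·5 + 19·3 + 8·1 = 308
F: 22·5 + 31·3 + 19·4 + 8·5 = 319
F has the highest Borda score (319).

F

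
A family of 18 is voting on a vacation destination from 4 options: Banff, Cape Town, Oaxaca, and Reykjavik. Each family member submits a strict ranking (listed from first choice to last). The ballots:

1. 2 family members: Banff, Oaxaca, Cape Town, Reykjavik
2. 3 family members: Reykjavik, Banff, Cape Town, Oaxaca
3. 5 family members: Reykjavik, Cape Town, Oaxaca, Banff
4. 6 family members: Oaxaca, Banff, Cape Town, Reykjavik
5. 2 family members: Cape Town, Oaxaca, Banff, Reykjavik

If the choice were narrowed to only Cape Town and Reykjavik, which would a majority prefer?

Voters preferring Cape Town to Reykjavik: 10; preferring Reykjavik to Cape Town: 8.
Cape Town wins the head-to-head.

Cape Town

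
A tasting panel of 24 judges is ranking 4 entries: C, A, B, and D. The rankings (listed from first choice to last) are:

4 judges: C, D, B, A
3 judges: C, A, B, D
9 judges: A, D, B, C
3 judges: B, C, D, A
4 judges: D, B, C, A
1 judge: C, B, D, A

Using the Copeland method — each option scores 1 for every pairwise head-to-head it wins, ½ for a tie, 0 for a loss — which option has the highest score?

C: beats A; loses to B and D → score 1.
A: ties B and D; loses to C → score 1.
B: beats C; ties A; loses to D → score 1.5.
D: beats C and B; ties A → score 2.5.
D has the best pairwise record.

D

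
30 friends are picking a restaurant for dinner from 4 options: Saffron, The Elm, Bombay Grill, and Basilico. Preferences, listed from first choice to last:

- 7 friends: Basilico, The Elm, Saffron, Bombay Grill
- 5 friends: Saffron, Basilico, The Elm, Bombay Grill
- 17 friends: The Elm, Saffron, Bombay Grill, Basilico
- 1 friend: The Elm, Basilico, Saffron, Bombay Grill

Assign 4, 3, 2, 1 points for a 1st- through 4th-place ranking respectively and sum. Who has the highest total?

Saffron: 7·2 + 5·4 + 17·3 + 1·2 = 87
The Elm: 7·3 + 5·2 + 17·4 + 1·4 = 103
Bombay Grill: 7·1 + 5·1 + 17·2 + 1·1 = 47
Basilico: 7·4 + 5·3 + 17·1 + 1·3 = 63
The Elm has the highest Borda score (103).

The Elm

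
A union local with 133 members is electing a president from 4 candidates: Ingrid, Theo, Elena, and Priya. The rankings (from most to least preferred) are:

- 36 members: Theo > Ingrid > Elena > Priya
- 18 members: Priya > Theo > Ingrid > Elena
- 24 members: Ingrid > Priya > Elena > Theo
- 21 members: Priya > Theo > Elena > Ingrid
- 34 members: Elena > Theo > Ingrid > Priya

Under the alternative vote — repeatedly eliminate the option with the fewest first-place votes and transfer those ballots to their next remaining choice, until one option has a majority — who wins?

Round 1: Ingrid 24, Theo 36, Elena 34, Priya 39. Eliminate Ingrid.
Round 2: Theo 36, Elena 34, Priya 63. Eliminate Elena.
Round 3: Theo 70, Priya 63. Theo has a majority.

Theo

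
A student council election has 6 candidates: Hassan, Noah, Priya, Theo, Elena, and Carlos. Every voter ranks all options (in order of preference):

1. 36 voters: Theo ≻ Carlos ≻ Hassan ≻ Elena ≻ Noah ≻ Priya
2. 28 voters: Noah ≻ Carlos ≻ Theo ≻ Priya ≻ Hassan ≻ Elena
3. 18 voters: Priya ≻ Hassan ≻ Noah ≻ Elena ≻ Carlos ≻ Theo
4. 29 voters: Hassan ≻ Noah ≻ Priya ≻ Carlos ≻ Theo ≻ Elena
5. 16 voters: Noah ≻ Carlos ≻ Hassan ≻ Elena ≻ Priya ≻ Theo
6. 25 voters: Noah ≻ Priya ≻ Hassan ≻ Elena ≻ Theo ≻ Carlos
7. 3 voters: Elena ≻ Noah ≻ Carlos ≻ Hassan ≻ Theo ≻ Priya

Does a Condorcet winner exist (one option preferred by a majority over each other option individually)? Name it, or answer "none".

none

Checking pairwise contests:
Carlos beats Hassan 83–72.
Hassan beats Noah 83–72.
Hassan beats Priya 84–71.
Hassan beats Theo 91–64.
Hassan beats Elena 152–3.
Noah beats Carlos 119–36.
Every option loses at least one head-to-head, so there is no Condorcet winner.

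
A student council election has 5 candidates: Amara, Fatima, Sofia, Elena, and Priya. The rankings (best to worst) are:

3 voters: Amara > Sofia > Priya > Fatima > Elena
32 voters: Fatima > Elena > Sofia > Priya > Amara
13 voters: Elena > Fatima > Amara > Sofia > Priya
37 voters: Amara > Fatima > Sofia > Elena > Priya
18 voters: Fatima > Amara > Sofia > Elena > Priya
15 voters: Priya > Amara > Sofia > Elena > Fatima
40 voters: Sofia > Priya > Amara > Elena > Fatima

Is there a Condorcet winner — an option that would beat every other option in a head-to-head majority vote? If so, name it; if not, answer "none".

Checking pairwise contests:
Priya beats Amara 87–71.
Amara beats Fatima 95–63.
Amara beats Sofia 86–72.
Amara beats Elena 113–45.
Fatima beats Priya 100–58.
Every option loses at least one head-to-head, so there is no Condorcet winner.

none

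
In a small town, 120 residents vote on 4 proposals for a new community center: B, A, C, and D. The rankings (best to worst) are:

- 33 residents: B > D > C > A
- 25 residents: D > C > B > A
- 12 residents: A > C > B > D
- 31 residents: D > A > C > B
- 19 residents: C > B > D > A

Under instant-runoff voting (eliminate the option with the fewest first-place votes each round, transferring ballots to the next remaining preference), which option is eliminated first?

A

Round 1: B 33, A 12, C 19, D 56. Eliminate A.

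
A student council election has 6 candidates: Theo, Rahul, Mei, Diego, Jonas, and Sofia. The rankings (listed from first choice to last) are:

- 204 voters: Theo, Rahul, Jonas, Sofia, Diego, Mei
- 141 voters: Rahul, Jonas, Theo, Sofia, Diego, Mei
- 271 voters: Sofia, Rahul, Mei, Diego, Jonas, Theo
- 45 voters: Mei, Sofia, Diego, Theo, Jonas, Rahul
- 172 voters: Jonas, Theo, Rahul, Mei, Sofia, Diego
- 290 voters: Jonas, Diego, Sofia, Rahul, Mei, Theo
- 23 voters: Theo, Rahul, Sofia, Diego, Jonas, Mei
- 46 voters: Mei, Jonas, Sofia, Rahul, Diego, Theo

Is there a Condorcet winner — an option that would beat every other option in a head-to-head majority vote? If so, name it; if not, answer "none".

Checking pairwise contests:
Rahul beats Theo 748–444.
Sofia beats Rahul 652–540.
Rahul beats Mei 1101–91.
Rahul beats Diego 857–335.
Rahul beats Jonas 639–553.
Jonas beats Sofia 853–339.
Every option loses at least one head-to-head, so there is no Condorcet winner.

none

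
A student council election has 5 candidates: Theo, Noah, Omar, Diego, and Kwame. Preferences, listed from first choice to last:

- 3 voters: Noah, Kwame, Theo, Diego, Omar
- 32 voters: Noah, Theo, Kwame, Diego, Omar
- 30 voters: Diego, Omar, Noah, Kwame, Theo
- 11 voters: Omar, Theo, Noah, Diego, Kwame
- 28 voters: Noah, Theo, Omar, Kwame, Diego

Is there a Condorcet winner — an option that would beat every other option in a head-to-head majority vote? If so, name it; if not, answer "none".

Noah

Noah vs Theo: 93–11 for Noah.
Noah vs Omar: 63–41 for Noah.
Noah vs Diego: 74–30 for Noah.
Noah vs Kwame: 104–0 for Noah.
Noah beats every other option head-to-head.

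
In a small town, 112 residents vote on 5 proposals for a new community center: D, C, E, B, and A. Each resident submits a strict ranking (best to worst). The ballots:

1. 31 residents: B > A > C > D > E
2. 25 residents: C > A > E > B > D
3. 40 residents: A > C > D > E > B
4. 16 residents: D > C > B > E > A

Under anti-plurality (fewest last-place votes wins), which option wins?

Last-place votes: D 25, C 0, E 31, B 40, A 16.
C is ranked last by the fewest voters, so C wins.

C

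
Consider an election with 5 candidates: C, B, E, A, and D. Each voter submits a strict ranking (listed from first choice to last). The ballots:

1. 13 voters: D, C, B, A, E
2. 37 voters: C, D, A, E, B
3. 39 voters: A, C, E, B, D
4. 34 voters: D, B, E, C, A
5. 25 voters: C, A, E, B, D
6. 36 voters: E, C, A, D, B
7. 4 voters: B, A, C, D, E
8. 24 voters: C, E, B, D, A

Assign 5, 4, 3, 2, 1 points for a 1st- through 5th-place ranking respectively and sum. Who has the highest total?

C

C: 13·4 + 37·5 + 39·4 + 34·2 + 25·5 + 36·4 + 4·3 + 24·5 = 862
B: 13·3 + 37·1 + 39·2 + 34·4 + 25·2 + 36·1 + 4·5 + 24·3 = 468
E: 13·1 + 37·2 + 39·3 + 34·3 + 25·3 + 36·5 + 4·1 + 24·4 = 661
A: 13·2 + 37·3 + 39·5 + 34·1 + 25·4 + 36·3 + 4·4 + 24·1 = 614
D: 13·5 + 37·4 + 39·1 + 34·5 + 25·1 + 36·2 + 4·2 + 24·2 = 575
C has the highest Borda score (862).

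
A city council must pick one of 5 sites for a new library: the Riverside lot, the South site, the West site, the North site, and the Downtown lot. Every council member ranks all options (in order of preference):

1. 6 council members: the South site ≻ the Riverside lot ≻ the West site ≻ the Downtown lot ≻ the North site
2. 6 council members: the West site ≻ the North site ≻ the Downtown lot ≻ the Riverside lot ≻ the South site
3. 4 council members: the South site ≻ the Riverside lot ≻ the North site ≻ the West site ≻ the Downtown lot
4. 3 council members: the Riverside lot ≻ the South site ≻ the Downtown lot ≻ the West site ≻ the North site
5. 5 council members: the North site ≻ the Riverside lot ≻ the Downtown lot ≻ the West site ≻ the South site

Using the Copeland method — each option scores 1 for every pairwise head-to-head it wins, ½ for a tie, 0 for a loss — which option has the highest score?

the Riverside lot

the Riverside lot: beats the South site, the West site, the North site, and the Downtown lot → score 4.
the South site: beats the West site, the North site, and the Downtown lot; loses to the Riverside lot → score 3.
the West site: beats the North site and the Downtown lot; loses to the Riverside lot and the South site → score 2.
the North site: beats the Downtown lot; loses to the Riverside lot, the South site, and the West site → score 1.
the Downtown lot: loses to the Riverside lot, the South site, the West site, and the North site → score 0.
the Riverside lot has the best pairwise record.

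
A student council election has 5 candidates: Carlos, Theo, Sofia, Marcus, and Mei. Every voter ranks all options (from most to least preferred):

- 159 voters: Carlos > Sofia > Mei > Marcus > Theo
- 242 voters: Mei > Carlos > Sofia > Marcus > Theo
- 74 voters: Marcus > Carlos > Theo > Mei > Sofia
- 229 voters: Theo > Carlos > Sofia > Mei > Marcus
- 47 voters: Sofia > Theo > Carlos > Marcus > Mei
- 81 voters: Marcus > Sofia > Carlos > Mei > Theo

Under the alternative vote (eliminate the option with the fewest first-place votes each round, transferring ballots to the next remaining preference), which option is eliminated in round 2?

Round 1: Carlos 159, Theo 229, Sofia 47, Marcus 155, Mei 242. Eliminate Sofia.
Round 2: Carlos 159, Theo 276, Marcus 155, Mei 242. Eliminate Marcus.

Marcus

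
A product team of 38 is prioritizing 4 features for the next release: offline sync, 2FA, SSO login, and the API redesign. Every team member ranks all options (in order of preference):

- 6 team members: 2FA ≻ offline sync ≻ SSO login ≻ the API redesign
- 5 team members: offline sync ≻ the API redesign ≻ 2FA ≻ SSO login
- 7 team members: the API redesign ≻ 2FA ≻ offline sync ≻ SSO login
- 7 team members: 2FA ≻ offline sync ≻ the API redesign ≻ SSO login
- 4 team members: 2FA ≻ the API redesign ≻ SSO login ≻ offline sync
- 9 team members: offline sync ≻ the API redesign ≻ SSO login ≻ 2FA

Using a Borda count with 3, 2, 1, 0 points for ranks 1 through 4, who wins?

offline sync

offline sync: 6·2 + 5·3 + 7·1 + 7·2 + 4·0 + 9·3 = 75
2FA: 6·3 + 5·1 + 7·2 + 7·3 + 4·3 + 9·0 = 70
SSO login: 6·1 + 5·0 + 7·0 + 7·0 + 4·1 + 9·1 = 19
the API redesign: 6·0 + 5·2 + 7·3 + 7·1 + 4·2 + 9·2 = 64
offline sync has the highest Borda score (75).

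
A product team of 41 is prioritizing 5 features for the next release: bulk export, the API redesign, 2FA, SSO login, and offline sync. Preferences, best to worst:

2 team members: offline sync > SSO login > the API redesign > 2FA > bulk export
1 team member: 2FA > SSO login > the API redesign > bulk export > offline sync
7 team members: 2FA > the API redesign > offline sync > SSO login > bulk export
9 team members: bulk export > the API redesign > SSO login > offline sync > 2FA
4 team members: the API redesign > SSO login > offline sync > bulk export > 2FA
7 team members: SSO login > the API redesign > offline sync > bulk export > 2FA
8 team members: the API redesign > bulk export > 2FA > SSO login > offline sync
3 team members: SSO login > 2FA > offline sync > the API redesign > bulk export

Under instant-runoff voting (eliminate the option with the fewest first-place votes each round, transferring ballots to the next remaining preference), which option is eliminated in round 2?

2FA

Round 1: bulk export 9, the API redesign 12, 2FA 8, SSO login 10, offline sync 2. Eliminate offline sync.
Round 2: bulk export 9, the API redesign 12, 2FA 8, SSO login 12. Eliminate 2FA.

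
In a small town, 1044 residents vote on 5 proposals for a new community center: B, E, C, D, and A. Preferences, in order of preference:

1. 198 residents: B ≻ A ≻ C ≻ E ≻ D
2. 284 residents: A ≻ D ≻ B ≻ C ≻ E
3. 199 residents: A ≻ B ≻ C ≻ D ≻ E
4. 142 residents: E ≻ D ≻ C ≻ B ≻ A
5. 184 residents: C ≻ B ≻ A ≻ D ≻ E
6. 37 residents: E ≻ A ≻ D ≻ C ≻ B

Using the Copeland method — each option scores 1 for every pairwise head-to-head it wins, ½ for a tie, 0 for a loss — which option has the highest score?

B

B: beats E, C, D, and A → score 4.
E: loses to B, C, D, and A → score 0.
C: beats E and D; loses to B and A → score 2.
D: beats E; loses to B, C, and A → score 1.
A: beats E, C, and D; loses to B → score 3.
B has the best pairwise record.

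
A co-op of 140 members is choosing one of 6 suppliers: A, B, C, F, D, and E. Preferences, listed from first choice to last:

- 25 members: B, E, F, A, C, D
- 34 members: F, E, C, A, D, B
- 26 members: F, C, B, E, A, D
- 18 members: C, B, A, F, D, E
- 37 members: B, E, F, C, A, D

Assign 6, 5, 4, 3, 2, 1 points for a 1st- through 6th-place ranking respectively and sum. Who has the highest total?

F

A: 25·3 + 34·3 + 26·2 + 18·4 + 37·2 = 375
B: 25·6 + 34·1 + 26·4 + 18·5 + 37·6 = 600
C: 25·2 + 34·4 + 26·5 + 18·6 + 37·3 = 535
F: 25·4 + 34·6 + 26·6 + 18·3 + 37·4 = 662
D: 25·1 + 34·2 + 26·1 + 18·2 + 37·1 = 192
E: 25·5 + 34·5 + 26·3 + 18·1 + 37·5 = 576
F has the highest Borda score (662).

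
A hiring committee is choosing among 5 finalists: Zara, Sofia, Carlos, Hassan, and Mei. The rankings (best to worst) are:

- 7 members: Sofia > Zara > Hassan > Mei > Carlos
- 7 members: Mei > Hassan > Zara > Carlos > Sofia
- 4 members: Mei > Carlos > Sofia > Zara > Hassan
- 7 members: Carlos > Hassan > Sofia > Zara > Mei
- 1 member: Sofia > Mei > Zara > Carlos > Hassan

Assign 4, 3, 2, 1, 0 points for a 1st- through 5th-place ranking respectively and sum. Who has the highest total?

Hassan

Zara: 7·3 + 7·2 + 4·1 + 7·1 + 1·2 = 48
Sofia: 7·4 + 7·0 + 4·2 + 7·2 + 1·4 = 54
Carlos: 7·0 + 7·1 + 4·3 + 7·4 + 1·1 = 48
Hassan: 7·2 + 7·3 + 4·0 + 7·3 + 1·0 = 56
Mei: 7·1 + 7·4 + 4·4 + 7·0 + 1·3 = 54
Hassan has the highest Borda score (56).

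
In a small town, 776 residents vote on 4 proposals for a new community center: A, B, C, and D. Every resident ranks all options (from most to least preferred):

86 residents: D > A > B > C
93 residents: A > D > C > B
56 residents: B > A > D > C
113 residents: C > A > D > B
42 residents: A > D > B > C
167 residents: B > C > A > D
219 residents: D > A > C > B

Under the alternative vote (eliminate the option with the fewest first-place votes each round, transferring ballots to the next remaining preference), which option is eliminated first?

C

Round 1: A 135, B 223, C 113, D 305. Eliminate C.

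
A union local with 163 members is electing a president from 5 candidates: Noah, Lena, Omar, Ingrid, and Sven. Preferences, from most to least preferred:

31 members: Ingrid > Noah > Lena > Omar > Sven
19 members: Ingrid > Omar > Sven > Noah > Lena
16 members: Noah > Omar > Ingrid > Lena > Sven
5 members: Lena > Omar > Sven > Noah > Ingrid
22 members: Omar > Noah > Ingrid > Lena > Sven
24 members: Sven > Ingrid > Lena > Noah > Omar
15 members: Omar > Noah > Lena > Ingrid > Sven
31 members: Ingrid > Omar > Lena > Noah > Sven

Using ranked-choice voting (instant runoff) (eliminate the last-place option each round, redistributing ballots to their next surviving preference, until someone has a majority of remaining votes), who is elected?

Round 1: Noah 16, Lena 5, Omar 37, Ingrid 81, Sven 24. Eliminate Lena.
Round 2: Noah 16, Omar 42, Ingrid 81, Sven 24. Eliminate Noah.
Round 3: Omar 58, Ingrid 81, Sven 24. Eliminate Sven.
Round 4: Omar 58, Ingrid 105. Ingrid has a majority.

Ingrid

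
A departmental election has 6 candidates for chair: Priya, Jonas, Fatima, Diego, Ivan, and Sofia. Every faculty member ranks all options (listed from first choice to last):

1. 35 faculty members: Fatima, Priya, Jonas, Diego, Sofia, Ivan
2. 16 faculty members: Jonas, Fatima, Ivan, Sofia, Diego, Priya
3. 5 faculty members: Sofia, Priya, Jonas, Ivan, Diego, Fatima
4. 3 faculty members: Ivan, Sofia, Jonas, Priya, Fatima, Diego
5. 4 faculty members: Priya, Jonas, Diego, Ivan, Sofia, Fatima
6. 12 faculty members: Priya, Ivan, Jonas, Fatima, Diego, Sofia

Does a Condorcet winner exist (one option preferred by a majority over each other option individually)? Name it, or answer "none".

none

Checking pairwise contests:
Fatima beats Priya 51–24.
Priya beats Jonas 56–19.
Jonas beats Fatima 40–35.
Priya beats Diego 59–16.
Priya beats Ivan 56–19.
Priya beats Sofia 51–24.
Every option loses at least one head-to-head, so there is no Condorcet winner.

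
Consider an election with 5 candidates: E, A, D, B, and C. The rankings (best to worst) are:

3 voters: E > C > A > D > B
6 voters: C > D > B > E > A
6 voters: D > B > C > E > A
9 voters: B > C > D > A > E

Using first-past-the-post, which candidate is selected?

First-place votes: E 3, A 0, D 6, B 9, C 6.
B has the most first-place votes.

B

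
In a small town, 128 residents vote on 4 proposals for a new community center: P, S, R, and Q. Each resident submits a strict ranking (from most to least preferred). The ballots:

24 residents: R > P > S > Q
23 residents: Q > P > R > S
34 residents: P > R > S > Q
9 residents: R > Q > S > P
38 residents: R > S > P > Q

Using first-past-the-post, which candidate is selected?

R

First-place votes: P 34, S 0, R 71, Q 23.
R has the most first-place votes.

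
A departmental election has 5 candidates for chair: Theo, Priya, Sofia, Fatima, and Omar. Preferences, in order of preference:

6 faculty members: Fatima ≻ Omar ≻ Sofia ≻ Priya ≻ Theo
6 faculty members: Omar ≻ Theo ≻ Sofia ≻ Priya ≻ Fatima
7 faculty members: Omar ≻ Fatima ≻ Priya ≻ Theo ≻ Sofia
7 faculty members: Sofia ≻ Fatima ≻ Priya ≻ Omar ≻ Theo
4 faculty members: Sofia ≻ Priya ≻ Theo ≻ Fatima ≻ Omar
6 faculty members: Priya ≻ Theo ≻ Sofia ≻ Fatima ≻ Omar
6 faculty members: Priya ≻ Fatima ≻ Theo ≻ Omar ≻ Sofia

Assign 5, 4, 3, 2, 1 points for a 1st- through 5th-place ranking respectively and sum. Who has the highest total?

Priya

Theo: 6·1 + 6·4 + 7·2 + 7·1 + 4·3 + 6·4 + 6·3 = 105
Priya: 6·2 + 6·2 + 7·3 + 7·3 + 4·4 + 6·5 + 6·5 = 142
Sofia: 6·3 + 6·3 + 7·1 + 7·5 + 4·5 + 6·3 + 6·1 = 122
Fatima: 6·5 + 6·1 + 7·4 + 7·4 + 4·2 + 6·2 + 6·4 = 136
Omar: 6·4 + 6·5 + 7·5 + 7·2 + 4·1 + 6·1 + 6·2 = 125
Priya has the highest Borda score (142).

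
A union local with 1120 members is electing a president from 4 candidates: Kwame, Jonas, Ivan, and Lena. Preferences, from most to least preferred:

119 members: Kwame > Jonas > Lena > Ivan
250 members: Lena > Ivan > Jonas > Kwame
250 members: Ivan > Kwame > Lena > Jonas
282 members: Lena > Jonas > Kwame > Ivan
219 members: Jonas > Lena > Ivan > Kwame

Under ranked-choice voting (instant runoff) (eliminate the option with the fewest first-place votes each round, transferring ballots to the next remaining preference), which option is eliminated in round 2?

Ivan

Round 1: Kwame 119, Jonas 219, Ivan 250, Lena 532. Eliminate Kwame.
Round 2: Jonas 338, Ivan 250, Lena 532. Eliminate Ivan.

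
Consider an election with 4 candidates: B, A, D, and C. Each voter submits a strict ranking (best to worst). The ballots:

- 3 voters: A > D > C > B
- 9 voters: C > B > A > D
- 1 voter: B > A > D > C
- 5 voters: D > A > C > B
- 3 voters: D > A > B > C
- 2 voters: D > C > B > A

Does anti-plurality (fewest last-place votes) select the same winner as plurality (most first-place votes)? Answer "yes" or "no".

Anti-plurality — last-place votes: B 8, A 2, D 9, C 4. Winner: A.
Plurality — first-place votes: B 1, A 3, D 10, C 9. Winner: D.
The two methods disagree.

no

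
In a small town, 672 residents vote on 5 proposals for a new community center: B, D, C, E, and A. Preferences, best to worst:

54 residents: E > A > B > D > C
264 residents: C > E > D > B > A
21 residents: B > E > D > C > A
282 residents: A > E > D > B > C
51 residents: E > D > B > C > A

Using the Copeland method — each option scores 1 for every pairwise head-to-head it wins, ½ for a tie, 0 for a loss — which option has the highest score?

B: beats C; ties A; loses to D and E → score 1.5.
D: beats B and C; ties A; loses to E → score 2.5.
C: ties A; loses to B, D, and E → score 0.5.
E: beats B, D, C, and A → score 4.
A: ties B, D, and C; loses to E → score 1.5.
E has the best pairwise record.

E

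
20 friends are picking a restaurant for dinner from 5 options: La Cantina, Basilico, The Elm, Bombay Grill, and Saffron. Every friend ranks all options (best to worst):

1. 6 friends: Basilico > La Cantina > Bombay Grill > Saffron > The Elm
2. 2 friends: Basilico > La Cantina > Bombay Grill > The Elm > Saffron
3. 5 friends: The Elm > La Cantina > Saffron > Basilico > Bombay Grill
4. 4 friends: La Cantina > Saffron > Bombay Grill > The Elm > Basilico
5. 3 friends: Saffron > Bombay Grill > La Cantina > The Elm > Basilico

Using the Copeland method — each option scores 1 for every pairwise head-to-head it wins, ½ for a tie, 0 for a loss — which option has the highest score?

La Cantina: beats Basilico, The Elm, Bombay Grill, and Saffron → score 4.
Basilico: beats Bombay Grill; loses to La Cantina, The Elm, and Saffron → score 1.
The Elm: beats Basilico; loses to La Cantina, Bombay Grill, and Saffron → score 1.
Bombay Grill: beats The Elm; loses to La Cantina, Basilico, and Saffron → score 1.
Saffron: beats Basilico, The Elm, and Bombay Grill; loses to La Cantina → score 3.
La Cantina has the best pairwise record.

La Cantina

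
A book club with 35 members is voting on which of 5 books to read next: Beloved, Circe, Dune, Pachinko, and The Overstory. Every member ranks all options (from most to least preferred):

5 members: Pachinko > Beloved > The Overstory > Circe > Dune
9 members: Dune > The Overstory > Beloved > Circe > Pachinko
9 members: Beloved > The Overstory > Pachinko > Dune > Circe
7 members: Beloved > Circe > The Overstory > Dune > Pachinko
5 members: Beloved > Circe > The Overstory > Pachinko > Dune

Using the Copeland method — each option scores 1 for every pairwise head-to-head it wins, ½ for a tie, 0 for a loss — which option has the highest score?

Beloved

Beloved: beats Circe, Dune, Pachinko, and The Overstory → score 4.
Circe: beats Pachinko; loses to Beloved, Dune, and The Overstory → score 1.
Dune: beats Circe; loses to Beloved, Pachinko, and The Overstory → score 1.
Pachinko: beats Dune; loses to Beloved, Circe, and The Overstory → score 1.
The Overstory: beats Circe, Dune, and Pachinko; loses to Beloved → score 3.
Beloved has the best pairwise record.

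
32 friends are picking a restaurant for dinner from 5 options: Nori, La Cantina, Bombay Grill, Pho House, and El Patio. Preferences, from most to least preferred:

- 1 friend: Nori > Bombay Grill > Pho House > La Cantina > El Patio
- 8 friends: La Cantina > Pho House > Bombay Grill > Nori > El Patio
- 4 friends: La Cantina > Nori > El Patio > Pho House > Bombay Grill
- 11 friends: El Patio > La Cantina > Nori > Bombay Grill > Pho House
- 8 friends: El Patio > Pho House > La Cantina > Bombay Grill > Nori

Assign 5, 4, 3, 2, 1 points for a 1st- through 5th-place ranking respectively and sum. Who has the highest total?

Nori: 1·5 + 8·2 + 4·4 + 11·3 + 8·1 = 78
La Cantina: 1·2 + 8·5 + 4·5 + 11·4 + 8·3 = 130
Bombay Grill: 1·4 + 8·3 + 4·1 + 11·2 + 8·2 = 70
Pho House: 1·3 + 8·4 + 4·2 + 11·1 + 8·4 = 86
El Patio: 1·1 + 8·1 + 4·3 + 11·5 + 8·5 = 116
La Cantina has the highest Borda score (130).

La Cantina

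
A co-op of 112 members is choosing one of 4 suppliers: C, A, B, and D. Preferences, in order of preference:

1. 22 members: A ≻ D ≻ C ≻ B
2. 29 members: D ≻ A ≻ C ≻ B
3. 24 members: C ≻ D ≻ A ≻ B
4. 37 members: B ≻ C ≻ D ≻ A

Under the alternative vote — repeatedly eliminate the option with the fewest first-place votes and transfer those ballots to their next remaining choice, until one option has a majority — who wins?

D

Round 1: C 24, A 22, B 37, D 29. Eliminate A.
Round 2: C 24, B 37, D 51. Eliminate C.
Round 3: B 37, D 75. D has a majority.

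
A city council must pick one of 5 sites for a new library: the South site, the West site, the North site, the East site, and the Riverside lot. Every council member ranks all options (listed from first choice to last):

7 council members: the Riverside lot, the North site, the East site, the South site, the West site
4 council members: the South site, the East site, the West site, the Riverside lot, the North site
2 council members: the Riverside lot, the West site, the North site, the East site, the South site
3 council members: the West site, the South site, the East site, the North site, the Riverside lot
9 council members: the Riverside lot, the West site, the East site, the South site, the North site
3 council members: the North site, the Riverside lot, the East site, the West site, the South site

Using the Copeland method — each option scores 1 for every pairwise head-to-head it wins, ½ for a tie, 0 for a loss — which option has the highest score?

the South site: beats the North site; loses to the West site, the East site, and the Riverside lot → score 1.
the West site: beats the South site and the North site; ties the East site; loses to the Riverside lot → score 2.5.
the North site: loses to the South site, the West site, the East site, and the Riverside lot → score 0.
the East site: beats the South site and the North site; ties the West site; loses to the Riverside lot → score 2.5.
the Riverside lot: beats the South site, the West site, the North site, and the East site → score 4.
the Riverside lot has the best pairwise record.

the Riverside lot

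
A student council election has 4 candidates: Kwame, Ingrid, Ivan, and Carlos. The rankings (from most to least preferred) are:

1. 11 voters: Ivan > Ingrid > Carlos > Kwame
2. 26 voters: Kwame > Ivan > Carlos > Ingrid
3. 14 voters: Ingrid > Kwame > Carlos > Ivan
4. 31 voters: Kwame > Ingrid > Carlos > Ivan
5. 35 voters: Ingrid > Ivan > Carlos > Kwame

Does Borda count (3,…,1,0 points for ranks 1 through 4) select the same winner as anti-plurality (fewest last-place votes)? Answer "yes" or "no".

Borda — scores: Kwame 199, Ingrid 231, Ivan 155, Carlos 117. Winner: Ingrid.
Anti-plurality — last-place votes: Kwame 46, Ingrid 26, Ivan 45, Carlos 0. Winner: Carlos.
The two methods disagree.

no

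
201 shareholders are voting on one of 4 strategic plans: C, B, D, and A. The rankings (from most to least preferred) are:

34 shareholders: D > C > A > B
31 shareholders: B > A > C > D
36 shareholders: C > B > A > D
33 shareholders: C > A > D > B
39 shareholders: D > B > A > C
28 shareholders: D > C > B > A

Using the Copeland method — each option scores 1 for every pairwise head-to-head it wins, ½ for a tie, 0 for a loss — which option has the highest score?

C: beats B and A; loses to D → score 2.
B: beats A; loses to C and D → score 1.
D: beats C, B, and A → score 3.
A: loses to C, B, and D → score 0.
D has the best pairwise record.

D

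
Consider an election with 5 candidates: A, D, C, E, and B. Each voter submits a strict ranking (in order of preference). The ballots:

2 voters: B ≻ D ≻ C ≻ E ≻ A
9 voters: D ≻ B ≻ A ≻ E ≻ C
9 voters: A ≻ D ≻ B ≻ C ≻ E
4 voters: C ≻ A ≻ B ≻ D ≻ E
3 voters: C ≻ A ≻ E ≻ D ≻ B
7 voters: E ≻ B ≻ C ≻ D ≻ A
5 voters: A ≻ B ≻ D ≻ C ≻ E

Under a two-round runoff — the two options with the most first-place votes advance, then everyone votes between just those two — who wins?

A

Round 1 first-place votes: A 14, D 9, C 7, E 7, B 2.
A and D advance.
Runoff: A is preferred to D by 21 voters; D by 18.
A wins the runoff.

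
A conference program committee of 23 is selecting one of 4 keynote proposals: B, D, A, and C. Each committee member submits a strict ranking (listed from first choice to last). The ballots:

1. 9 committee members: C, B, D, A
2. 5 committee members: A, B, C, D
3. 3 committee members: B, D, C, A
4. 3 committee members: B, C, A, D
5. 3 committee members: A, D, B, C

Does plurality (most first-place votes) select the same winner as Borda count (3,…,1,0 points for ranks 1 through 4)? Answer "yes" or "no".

no

Plurality — first-place votes: B 6, D 0, A 8, C 9. Winner: C.
Borda — scores: B 49, D 21, A 27, C 41. Winner: B.
The two methods disagree.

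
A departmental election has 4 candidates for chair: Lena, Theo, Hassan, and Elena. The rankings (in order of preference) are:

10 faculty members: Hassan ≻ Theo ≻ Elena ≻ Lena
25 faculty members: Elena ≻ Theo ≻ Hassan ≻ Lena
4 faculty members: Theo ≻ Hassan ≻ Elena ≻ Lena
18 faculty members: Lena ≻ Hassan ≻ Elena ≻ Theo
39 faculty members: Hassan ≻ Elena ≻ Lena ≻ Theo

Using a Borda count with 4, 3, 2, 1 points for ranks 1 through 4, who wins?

Lena: 10·1 + 25·1 + 4·1 + 18·4 + 39·2 = 189
Theo: 10·3 + 25·3 + 4·4 + 18·1 + 39·1 = 178
Hassan: 10·4 + 25·2 + 4·3 + 18·3 + 39·4 = 312
Elena: 10·2 + 25·4 + 4·2 + 18·2 + 39·3 = 281
Hassan has the highest Borda score (312).

Hassan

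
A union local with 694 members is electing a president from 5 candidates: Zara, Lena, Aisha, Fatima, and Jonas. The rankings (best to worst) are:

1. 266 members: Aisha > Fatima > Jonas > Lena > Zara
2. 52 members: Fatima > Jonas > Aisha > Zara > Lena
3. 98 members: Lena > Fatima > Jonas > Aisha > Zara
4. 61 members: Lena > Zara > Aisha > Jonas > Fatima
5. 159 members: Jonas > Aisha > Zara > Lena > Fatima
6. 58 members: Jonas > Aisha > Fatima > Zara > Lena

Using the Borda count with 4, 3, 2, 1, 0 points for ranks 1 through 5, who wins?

Aisha

Zara: 266·0 + 52·1 + 98·0 + 61·3 + 159·2 + 58·1 = 611
Lena: 266·1 + 52·0 + 98·4 + 61·4 + 159·1 + 58·0 = 1061
Aisha: 266·4 + 52·2 + 98·1 + 61·2 + 159·3 + 58·3 = 2039
Fatima: 266·3 + 52·4 + 98·3 + 61·0 + 159·0 + 58·2 = 1416
Jonas: 266·2 + 52·3 + 98·2 + 61·1 + 159·4 + 58·4 = 1813
Aisha has the highest Borda score (2039).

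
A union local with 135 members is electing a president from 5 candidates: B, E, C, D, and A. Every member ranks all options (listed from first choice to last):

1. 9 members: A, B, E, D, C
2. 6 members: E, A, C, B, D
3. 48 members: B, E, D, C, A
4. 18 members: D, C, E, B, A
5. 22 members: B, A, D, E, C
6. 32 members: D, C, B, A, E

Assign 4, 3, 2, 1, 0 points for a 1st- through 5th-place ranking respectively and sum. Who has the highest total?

B: 9·3 + 6·1 + 48·4 + 18·1 + 22·4 + 32·2 = 395
E: 9·2 + 6·4 + 48·3 + 18·2 + 22·1 + 32·0 = 244
C: 9·0 + 6·2 + 48·1 + 18·3 + 22·0 + 32·3 = 210
D: 9·1 + 6·0 + 48·2 + 18·4 + 22·2 + 32·4 = 349
A: 9·4 + 6·3 + 48·0 + 18·0 + 22·3 + 32·1 = 152
B has the highest Borda score (395).

B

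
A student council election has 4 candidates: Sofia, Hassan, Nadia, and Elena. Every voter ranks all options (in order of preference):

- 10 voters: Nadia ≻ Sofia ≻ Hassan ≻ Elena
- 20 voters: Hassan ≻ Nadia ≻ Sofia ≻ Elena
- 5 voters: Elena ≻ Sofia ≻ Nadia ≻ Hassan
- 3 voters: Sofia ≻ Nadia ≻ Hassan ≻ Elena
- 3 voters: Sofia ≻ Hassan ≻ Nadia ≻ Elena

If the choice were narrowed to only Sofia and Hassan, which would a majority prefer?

Voters preferring Sofia to Hassan: 21; preferring Hassan to Sofia: 20.
Sofia wins the head-to-head.

Sofia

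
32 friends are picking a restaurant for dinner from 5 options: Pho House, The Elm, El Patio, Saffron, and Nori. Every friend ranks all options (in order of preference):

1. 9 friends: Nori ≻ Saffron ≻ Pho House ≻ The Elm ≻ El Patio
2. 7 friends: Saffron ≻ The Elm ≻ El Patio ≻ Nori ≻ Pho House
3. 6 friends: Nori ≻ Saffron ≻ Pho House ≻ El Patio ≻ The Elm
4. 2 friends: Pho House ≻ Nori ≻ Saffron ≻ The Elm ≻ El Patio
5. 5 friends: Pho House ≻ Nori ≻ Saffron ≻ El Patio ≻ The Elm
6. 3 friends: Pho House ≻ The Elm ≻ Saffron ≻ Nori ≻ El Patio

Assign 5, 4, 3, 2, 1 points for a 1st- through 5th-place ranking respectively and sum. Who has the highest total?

Saffron

Pho House: 9·3 + 7·1 + 6·3 + 2·5 + 5·5 + 3·5 = 102
The Elm: 9·2 + 7·4 + 6·1 + 2·2 + 5·1 + 3·4 = 73
El Patio: 9·1 + 7·3 + 6·2 + 2·1 + 5·2 + 3·1 = 57
Saffron: 9·4 + 7·5 + 6·4 + 2·3 + 5·3 + 3·3 = 125
Nori: 9·5 + 7·2 + 6·5 + 2·4 + 5·4 + 3·2 = 123
Saffron has the highest Borda score (125).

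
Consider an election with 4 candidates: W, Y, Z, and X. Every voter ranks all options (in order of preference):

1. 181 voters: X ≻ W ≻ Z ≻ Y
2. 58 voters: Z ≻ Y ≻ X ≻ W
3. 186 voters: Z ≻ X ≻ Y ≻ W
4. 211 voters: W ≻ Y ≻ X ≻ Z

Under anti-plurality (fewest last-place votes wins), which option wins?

X

Last-place votes: W 244, Y 181, Z 211, X 0.
X is ranked last by the fewest voters, so X wins.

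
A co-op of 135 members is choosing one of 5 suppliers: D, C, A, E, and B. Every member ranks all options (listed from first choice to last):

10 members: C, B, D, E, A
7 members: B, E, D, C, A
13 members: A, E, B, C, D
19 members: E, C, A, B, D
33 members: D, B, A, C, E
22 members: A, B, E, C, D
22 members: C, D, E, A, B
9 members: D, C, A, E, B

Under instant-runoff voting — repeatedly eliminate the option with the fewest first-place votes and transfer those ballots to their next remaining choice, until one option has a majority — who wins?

C

Round 1: D 42, C 32, A 35, E 19, B 7. Eliminate B.
Round 2: D 42, C 32, A 35, E 26. Eliminate E.
Round 3: D 49, C 51, A 35. Eliminate A.
Round 4: D 49, C 86. C has a majority.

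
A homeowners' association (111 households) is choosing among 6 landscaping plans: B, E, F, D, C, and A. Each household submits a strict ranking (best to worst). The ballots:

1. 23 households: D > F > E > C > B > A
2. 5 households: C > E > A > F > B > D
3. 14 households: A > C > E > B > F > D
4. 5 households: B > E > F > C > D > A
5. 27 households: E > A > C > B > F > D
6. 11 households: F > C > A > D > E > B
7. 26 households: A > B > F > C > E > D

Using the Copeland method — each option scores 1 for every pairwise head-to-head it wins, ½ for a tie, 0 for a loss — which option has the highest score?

A

B: beats F and D; loses to E, C, and A → score 2.
E: beats B, D, and A; loses to F and C → score 3.
F: beats E, D, and C; loses to B and A → score 3.
D: loses to B, E, F, C, and A → score 0.
C: beats B, E, and D; loses to F and A → score 3.
A: beats B, F, D, and C; loses to E → score 4.
A has the best pairwise record.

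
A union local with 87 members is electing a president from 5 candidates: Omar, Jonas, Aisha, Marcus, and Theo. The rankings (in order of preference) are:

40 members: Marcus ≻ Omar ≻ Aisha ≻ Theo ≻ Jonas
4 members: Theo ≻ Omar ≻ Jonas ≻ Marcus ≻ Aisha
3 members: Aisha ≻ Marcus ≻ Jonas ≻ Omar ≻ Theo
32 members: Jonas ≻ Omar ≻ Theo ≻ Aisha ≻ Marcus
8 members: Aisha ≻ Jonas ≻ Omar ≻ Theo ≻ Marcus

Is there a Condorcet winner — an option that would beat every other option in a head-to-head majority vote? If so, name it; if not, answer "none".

Omar vs Jonas: 44–43 for Omar.
Omar vs Aisha: 76–11 for Omar.
Omar vs Marcus: 44–43 for Omar.
Omar vs Theo: 83–4 for Omar.
Omar beats every other option head-to-head.

Omar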